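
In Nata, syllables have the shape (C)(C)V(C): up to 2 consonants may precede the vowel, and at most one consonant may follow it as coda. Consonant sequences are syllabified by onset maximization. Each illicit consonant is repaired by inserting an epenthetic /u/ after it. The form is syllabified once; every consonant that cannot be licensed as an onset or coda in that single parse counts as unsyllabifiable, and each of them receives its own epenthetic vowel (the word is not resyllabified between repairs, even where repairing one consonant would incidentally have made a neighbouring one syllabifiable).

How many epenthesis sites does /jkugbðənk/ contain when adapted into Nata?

1

The unsyllabifiable consonants are /k/; each receives one epenthetic vowel.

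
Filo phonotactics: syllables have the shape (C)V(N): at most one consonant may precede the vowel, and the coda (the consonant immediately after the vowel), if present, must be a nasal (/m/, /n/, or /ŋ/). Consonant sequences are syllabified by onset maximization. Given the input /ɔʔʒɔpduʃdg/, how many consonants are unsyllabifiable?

5

Syllabifying with onset maximization leaves /ʔ/, /p/, /ʃ/, /d/, /g/ stranded (only a nasal (/m/, /n/, or /ŋ/) is licensed in coda position; onsets are limited to one consonant).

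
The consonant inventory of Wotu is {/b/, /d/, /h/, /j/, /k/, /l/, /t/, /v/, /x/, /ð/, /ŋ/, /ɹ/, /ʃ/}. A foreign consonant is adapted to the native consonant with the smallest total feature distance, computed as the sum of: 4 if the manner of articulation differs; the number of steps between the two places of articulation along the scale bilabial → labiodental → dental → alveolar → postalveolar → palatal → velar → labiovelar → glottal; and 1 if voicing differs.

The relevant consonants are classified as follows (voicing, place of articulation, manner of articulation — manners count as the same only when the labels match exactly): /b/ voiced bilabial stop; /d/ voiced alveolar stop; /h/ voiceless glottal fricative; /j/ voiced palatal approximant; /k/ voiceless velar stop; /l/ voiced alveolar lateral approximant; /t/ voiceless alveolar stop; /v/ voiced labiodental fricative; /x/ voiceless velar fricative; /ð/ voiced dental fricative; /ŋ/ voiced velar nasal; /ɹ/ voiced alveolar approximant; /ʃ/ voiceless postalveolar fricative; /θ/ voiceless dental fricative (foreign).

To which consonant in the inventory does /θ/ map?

ð

/ð/ is closest: same manner (fricative), place distance 0 (dental→dental), voicing differs (+1); total 1. Next closest is /v/ at distance 2.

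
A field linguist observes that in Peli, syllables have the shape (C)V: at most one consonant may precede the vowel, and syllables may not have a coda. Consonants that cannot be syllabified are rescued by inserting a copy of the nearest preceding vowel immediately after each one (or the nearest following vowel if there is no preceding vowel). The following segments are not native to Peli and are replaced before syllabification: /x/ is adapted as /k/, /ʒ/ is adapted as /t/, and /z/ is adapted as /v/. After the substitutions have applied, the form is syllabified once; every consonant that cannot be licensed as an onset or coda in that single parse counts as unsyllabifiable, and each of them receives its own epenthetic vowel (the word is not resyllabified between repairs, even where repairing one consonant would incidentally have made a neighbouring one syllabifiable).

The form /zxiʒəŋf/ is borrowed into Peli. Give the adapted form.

Substitution: /z/ → /v/, /x/ → /k/, /ʒ/ → /t/, giving /vkitəŋf/.
Syllabifying with onset maximization leaves /v/, /ŋ/, /f/ stranded (no codas are permitted; onsets are limited to one consonant).
Inserting the epenthetic vowel yields /v/ → /vi/, /ŋ/ → /ŋə/, /f/ → /fə/.

vikitəŋəfə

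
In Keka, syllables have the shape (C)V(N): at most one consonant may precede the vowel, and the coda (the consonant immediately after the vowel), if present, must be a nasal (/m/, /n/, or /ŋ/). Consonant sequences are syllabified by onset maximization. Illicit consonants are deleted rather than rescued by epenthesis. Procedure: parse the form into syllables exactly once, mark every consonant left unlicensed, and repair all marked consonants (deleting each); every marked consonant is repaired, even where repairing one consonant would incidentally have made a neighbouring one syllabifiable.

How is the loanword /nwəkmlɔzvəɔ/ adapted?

Syllabifying with onset maximization leaves /n/, /k/, /m/, /z/ stranded (only a nasal (/m/, /n/, or /ŋ/) is licensed in coda position; onsets are limited to one consonant).
Deletion applies to /n/, /k/, /m/, /z/.

wəlɔvəɔ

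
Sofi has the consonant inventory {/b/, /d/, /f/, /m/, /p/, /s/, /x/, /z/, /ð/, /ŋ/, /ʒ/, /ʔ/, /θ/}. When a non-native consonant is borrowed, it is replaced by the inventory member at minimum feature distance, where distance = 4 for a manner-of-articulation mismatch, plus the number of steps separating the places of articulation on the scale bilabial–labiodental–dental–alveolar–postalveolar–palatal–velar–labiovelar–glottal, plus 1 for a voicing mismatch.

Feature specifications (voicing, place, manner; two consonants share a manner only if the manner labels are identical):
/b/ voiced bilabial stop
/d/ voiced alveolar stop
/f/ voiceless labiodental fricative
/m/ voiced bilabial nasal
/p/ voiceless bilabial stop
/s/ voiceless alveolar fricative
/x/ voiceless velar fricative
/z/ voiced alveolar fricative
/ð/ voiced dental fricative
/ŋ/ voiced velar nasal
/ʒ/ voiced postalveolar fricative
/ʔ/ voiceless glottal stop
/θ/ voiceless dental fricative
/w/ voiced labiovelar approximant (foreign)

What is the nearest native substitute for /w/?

/ŋ/ is closest: manner differs (approximant→nasal, +4), place distance 1 (labiovelar→velar), same voicing; total 5. Next closest is /x/ at distance 6.

ŋ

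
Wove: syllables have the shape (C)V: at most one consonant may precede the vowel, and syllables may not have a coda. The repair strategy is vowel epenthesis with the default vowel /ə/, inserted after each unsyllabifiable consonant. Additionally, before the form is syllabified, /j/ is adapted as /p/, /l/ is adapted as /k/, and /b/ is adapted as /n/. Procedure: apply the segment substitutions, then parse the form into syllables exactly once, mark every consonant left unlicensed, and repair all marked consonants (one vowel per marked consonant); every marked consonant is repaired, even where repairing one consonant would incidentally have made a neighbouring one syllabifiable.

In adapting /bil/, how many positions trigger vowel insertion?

After substitution the input is /nik/.
The unsyllabifiable consonants are /k/; each receives one epenthetic vowel.

1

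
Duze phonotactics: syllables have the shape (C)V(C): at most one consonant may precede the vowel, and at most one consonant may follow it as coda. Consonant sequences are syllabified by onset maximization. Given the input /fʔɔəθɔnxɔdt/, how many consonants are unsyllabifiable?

2

The consonants /f/, /t/ cannot be parsed into a legal (C)V(C) syllable (at most one coda consonant is licensed; onsets are limited to one consonant).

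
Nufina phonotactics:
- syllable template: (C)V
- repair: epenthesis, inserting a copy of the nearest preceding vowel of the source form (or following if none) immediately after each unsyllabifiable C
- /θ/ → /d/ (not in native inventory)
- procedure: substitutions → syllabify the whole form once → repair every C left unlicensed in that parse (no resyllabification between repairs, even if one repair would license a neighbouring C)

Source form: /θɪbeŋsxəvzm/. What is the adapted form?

Substitution: /θ/ → /d/, giving /dɪbeŋsxəvzm/.
The consonants /ŋ/, /s/, /v/, /z/, /m/ cannot be parsed into a legal (C)V syllable (no codas are permitted; onsets are limited to one consonant).
Inserting the epenthetic vowel yields /ŋ/ → /ŋe/, /s/ → /se/, /v/ → /və/, /z/ → /zə/, /m/ → /mə/.

dɪbeŋesexəvəzəmə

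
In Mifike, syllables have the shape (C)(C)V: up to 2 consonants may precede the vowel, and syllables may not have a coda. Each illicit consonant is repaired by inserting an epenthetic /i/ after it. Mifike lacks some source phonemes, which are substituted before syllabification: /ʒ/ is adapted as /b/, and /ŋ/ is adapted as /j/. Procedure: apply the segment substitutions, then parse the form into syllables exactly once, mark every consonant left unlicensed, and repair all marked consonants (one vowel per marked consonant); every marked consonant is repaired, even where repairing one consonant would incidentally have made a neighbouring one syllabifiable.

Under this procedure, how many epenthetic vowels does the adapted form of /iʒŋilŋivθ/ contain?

After substitution the input is /ibjiljivθ/.
The unsyllabifiable consonants are /v/, /θ/; each receives one epenthetic vowel.

2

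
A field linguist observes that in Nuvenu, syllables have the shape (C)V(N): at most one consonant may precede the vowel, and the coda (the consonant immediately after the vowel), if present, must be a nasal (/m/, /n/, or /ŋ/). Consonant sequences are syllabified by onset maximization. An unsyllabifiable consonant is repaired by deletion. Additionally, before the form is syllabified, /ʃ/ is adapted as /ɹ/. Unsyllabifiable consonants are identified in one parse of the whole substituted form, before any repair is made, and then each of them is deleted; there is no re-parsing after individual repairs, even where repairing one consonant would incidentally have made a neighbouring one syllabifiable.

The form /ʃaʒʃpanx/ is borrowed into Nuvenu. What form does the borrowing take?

Substitution: /ʃ/ → /ɹ/, giving /ɹaʒɹpanx/.
The consonants /ʒ/, /ɹ/, /x/ cannot be parsed into a legal (C)V(N) syllable (only a nasal (/m/, /n/, or /ŋ/) is licensed in coda position; onsets are limited to one consonant).
Each unlicensed consonant is deleted: /ʒ/, /ɹ/, /x/.

ɹapan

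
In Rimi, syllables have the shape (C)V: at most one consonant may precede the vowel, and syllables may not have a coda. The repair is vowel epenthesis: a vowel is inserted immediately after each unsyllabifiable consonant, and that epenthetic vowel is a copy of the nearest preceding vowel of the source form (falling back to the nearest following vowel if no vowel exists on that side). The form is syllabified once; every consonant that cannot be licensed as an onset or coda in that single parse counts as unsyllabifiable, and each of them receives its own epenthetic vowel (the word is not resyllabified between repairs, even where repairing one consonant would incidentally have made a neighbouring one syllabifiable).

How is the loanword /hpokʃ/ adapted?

hopokoʃo

Under (C)V, the unsyllabifiable consonants are /h/, /k/, /ʃ/ (no codas are permitted; onsets are limited to one consonant).
Each unlicensed consonant becomes the onset of a new syllable: /h/ → /ho/, /k/ → /ko/, /ʃ/ → /ʃo/.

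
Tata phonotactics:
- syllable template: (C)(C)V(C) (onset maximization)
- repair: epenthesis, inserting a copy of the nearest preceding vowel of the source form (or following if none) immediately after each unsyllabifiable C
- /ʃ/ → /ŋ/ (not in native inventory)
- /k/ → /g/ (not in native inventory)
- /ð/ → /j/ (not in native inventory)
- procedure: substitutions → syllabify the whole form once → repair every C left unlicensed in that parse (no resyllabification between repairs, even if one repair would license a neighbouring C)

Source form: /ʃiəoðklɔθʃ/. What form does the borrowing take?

ŋiəojglɔθŋɔ

Substitution: /ʃ/ → /ŋ/, /ð/ → /j/, /k/ → /g/, giving /ŋiəojglɔθŋ/.
Under (C)(C)V(C), the unsyllabifiable consonants are /ŋ/ (at most one coda consonant is licensed; onsets may contain at most 2 consonants).
Inserting the epenthetic vowel yields /ŋ/ → /ŋɔ/.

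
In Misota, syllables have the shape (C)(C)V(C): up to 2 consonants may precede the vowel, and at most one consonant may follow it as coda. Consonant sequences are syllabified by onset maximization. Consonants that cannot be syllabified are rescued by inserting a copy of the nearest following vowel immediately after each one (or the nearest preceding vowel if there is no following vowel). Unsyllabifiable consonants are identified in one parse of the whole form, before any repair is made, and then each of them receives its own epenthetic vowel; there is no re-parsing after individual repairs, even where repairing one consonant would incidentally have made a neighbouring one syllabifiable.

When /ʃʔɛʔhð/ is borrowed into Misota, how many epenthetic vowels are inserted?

The unsyllabifiable consonants are /h/, /ð/; each receives one epenthetic vowel.

2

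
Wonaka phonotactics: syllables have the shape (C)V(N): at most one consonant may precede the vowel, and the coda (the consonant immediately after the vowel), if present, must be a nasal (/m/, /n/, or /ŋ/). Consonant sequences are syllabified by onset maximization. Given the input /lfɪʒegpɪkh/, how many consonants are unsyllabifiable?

Syllabifying with onset maximization leaves /l/, /g/, /k/, /h/ stranded (only a nasal (/m/, /n/, or /ŋ/) is licensed in coda position; onsets are limited to one consonant).

4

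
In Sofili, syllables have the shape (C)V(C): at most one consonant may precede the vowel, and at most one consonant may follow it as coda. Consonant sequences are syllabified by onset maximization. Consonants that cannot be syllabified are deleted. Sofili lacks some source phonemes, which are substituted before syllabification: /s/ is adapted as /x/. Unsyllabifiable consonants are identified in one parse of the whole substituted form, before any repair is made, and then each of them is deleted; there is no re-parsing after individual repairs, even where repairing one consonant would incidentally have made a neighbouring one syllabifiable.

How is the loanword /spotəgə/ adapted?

potəgə

Substitution: /s/ → /x/, giving /xpotəgə/.
Syllabifying with onset maximization leaves /x/ stranded (at most one coda consonant is licensed; onsets are limited to one consonant).
Deletion applies to /x/.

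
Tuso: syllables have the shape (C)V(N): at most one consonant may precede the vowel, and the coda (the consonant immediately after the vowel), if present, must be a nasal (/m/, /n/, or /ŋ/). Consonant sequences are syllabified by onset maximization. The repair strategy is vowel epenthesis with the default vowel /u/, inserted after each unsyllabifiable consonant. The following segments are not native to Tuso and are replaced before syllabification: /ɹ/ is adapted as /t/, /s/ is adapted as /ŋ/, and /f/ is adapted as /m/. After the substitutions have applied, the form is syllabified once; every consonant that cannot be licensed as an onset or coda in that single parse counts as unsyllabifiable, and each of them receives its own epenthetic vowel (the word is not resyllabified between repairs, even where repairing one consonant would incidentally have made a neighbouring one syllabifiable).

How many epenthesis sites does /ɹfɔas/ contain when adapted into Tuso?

After substitution the input is /tmɔaŋ/.
The unsyllabifiable consonants are /t/; each receives one epenthetic vowel.

1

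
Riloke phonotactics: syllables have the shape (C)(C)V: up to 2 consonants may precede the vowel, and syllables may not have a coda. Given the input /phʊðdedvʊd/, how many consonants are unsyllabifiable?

1

The consonants /d/ cannot be parsed into a legal (C)(C)V syllable (no codas are permitted; onsets may contain at most 2 consonants).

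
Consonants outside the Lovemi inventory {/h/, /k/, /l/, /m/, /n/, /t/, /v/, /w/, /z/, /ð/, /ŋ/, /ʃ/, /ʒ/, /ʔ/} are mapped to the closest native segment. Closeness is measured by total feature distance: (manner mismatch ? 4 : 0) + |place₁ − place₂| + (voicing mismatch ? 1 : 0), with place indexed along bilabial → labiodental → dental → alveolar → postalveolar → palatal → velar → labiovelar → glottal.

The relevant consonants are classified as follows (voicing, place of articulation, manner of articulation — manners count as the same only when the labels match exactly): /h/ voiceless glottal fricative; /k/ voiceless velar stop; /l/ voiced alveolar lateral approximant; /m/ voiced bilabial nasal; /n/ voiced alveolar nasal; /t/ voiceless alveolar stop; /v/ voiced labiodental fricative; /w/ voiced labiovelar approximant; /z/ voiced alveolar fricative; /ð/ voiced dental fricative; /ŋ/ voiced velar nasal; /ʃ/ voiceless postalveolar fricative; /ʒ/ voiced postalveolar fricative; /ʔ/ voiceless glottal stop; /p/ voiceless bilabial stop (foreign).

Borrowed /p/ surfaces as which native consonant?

t

/t/ is closest: same manner (stop), place distance 3 (bilabial→alveolar), same voicing; total 3. Next closest is /m/ at distance 5.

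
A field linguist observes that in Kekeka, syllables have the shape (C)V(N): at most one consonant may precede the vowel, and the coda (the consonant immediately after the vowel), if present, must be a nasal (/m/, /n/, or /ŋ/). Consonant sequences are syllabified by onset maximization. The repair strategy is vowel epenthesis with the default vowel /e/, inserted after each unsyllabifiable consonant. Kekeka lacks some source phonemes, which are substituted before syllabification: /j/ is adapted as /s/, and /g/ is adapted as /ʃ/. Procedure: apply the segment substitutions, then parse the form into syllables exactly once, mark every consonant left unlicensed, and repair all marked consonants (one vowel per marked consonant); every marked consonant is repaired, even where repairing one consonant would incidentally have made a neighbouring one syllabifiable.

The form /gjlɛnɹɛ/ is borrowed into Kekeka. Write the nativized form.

ʃeselɛnɹɛ

Substitution: /g/ → /ʃ/, /j/ → /s/, giving /ʃslɛnɹɛ/.
Syllabifying with onset maximization leaves /ʃ/, /s/ stranded (only a nasal (/m/, /n/, or /ŋ/) is licensed in coda position; onsets are limited to one consonant).
Inserting the epenthetic vowel yields /ʃ/ → /ʃe/, /s/ → /se/.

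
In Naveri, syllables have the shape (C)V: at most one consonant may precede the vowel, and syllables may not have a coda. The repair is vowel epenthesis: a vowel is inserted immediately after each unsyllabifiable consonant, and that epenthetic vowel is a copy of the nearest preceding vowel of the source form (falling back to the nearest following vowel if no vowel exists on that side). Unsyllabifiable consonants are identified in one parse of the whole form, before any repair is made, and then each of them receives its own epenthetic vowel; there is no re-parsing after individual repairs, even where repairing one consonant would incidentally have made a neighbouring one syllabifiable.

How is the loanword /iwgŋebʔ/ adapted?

Under (C)V, the unsyllabifiable consonants are /w/, /g/, /b/, /ʔ/ (no codas are permitted; onsets are limited to one consonant).
Epenthesis after each stranded consonant: /w/ → /wi/, /g/ → /gi/, /b/ → /be/, /ʔ/ → /ʔe/.

iwigiŋebeʔe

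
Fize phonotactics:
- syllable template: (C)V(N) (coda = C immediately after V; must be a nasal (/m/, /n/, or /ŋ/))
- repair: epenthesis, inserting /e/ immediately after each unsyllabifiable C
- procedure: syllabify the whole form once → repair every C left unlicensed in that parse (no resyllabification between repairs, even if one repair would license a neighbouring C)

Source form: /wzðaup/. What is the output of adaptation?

wezeðaupe

The consonants /w/, /z/, /p/ cannot be parsed into a legal (C)V(N) syllable (only a nasal (/m/, /n/, or /ŋ/) is licensed in coda position; onsets are limited to one consonant).
Epenthesis after each stranded consonant: /w/ → /we/, /z/ → /ze/, /p/ → /pe/.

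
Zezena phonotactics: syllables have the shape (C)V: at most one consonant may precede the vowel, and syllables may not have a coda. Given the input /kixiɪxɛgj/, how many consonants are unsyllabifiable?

2

Syllabifying with onset maximization leaves /g/, /j/ stranded (no codas are permitted; onsets are limited to one consonant).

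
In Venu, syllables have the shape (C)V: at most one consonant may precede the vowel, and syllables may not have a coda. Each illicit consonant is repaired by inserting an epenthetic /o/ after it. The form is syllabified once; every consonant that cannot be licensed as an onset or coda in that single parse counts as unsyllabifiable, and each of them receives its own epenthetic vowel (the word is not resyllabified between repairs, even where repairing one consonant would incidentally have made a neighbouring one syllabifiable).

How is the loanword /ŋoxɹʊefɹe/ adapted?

The consonants /x/, /f/ cannot be parsed into a legal (C)V syllable (no codas are permitted; onsets are limited to one consonant).
Inserting the epenthetic vowel yields /x/ → /xo/, /f/ → /fo/.

ŋoxoɹʊefoɹe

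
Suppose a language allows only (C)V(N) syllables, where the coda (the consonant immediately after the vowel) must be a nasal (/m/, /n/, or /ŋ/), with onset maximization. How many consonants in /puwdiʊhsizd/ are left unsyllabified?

4

The consonants /w/, /h/, /z/, /d/ cannot be parsed into a legal (C)V(N) syllable (only a nasal (/m/, /n/, or /ŋ/) is licensed in coda position; onsets are limited to one consonant).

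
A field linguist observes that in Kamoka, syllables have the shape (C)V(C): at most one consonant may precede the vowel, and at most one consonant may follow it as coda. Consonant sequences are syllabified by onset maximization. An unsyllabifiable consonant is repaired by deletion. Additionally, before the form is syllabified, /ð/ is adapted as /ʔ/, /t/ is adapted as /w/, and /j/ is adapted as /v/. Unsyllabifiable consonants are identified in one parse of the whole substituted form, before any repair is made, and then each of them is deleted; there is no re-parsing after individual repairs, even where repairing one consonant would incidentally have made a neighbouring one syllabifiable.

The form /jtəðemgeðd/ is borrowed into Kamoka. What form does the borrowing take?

Substitution: /j/ → /v/, /t/ → /w/, /ð/ → /ʔ/, giving /vwəʔemgeʔd/.
The consonants /v/, /d/ cannot be parsed into a legal (C)V(C) syllable (at most one coda consonant is licensed; onsets are limited to one consonant).
Deleting the stranded consonants removes /v/, /d/.

wəʔemgeʔ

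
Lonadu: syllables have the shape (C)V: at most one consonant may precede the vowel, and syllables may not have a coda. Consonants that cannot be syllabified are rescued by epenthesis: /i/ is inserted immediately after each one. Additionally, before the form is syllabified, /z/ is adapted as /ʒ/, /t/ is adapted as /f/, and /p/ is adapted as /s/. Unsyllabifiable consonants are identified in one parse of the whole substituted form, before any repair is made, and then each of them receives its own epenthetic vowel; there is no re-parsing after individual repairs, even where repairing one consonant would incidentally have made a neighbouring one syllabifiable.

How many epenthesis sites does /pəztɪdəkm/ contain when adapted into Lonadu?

After substitution the input is /səʒfɪdəkm/.
The unsyllabifiable consonants are /ʒ/, /k/, /m/; each receives one epenthetic vowel.

3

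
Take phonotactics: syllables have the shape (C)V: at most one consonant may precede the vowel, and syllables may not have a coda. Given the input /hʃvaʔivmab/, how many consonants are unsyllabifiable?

4

Under (C)V, the unsyllabifiable consonants are /h/, /ʃ/, /v/, /b/ (no codas are permitted; onsets are limited to one consonant).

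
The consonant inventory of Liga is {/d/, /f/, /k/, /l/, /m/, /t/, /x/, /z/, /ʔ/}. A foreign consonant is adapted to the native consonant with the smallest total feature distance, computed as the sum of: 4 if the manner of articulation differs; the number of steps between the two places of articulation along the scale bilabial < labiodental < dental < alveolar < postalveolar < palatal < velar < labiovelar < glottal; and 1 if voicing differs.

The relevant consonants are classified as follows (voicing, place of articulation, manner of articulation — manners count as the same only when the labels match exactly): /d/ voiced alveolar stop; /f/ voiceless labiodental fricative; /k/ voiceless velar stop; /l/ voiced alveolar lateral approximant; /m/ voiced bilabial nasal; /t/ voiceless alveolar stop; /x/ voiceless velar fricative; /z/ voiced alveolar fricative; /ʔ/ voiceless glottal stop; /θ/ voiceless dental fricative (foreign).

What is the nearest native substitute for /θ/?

f

/f/ is closest: same manner (fricative), place distance 1 (dental→labiodental), same voicing; total 1. Next closest is /z/ at distance 2.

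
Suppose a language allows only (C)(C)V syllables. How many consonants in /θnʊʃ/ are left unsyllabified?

The consonants /ʃ/ cannot be parsed into a legal (C)(C)V syllable (no codas are permitted; onsets may contain at most 2 consonants).

1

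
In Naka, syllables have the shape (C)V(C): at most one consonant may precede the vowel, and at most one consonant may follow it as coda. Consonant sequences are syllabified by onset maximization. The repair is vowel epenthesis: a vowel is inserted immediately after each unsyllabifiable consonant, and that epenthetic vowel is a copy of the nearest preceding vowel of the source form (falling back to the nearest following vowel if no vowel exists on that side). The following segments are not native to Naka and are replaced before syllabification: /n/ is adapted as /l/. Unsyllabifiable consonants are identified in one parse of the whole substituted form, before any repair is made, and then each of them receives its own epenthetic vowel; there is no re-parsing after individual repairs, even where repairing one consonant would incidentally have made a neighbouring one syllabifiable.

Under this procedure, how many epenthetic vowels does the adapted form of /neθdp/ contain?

2

After substitution the input is /leθdp/.
The unsyllabifiable consonants are /d/, /p/; each receives one epenthetic vowel.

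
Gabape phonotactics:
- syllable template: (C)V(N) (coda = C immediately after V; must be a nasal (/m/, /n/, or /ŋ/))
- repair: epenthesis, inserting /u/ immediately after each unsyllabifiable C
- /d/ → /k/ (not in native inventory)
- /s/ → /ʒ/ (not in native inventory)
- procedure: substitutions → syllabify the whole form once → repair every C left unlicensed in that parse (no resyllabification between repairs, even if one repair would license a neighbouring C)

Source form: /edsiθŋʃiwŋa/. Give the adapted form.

ekuʒiθuŋuʃiwuŋa

Substitution: /d/ → /k/, /s/ → /ʒ/, giving /ekʒiθŋʃiwŋa/.
Syllabifying with onset maximization leaves /k/, /θ/, /ŋ/, /w/ stranded (only a nasal (/m/, /n/, or /ŋ/) is licensed in coda position; onsets are limited to one consonant).
Inserting the epenthetic vowel yields /k/ → /ku/, /θ/ → /θu/, /ŋ/ → /ŋu/, /w/ → /wu/.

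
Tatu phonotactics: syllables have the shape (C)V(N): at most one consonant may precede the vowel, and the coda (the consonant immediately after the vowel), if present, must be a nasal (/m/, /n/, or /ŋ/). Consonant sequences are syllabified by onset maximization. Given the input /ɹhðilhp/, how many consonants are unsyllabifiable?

5

Syllabifying with onset maximization leaves /ɹ/, /h/, /l/, /h/, /p/ stranded (only a nasal (/m/, /n/, or /ŋ/) is licensed in coda position; onsets are limited to one consonant).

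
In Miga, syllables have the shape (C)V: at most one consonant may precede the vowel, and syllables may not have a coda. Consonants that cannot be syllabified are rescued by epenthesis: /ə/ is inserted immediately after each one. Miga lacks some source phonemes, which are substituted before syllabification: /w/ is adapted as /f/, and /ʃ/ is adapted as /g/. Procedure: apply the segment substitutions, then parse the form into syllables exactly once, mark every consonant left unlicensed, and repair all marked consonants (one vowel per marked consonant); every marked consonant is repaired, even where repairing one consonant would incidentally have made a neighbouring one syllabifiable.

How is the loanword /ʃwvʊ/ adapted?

Substitution: /ʃ/ → /g/, /w/ → /f/, giving /gfvʊ/.
Under (C)V, the unsyllabifiable consonants are /g/, /f/ (no codas are permitted; onsets are limited to one consonant).
Each unlicensed consonant becomes the onset of a new syllable: /g/ → /gə/, /f/ → /fə/.

gəfəvʊ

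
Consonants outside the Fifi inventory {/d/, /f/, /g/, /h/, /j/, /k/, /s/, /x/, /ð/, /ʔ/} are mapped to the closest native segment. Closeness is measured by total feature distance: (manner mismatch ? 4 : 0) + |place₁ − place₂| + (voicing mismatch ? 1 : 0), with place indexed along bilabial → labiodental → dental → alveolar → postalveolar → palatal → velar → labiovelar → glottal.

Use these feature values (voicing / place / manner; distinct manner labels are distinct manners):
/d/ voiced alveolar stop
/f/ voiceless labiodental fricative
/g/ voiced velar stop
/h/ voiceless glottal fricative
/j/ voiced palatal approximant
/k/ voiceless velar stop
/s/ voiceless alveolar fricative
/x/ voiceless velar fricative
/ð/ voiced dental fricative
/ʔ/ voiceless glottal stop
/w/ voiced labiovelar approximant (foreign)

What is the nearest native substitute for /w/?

/j/ is closest: same manner (approximant), place distance 2 (labiovelar→palatal), same voicing; total 2. Next closest is /g/ at distance 5.

j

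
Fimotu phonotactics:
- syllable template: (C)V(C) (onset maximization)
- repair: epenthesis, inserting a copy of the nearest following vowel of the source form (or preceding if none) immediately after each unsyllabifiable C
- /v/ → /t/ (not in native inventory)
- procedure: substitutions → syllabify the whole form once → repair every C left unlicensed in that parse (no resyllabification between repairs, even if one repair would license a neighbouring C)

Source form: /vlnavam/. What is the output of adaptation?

talanatam

Substitution: /v/ → /t/, giving /tlnatam/.
The consonants /t/, /l/ cannot be parsed into a legal (C)V(C) syllable (at most one coda consonant is licensed; onsets are limited to one consonant).
Epenthesis after each stranded consonant: /t/ → /ta/, /l/ → /la/.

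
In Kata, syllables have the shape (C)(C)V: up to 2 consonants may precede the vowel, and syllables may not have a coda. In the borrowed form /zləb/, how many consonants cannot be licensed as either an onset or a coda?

1

Syllabifying with onset maximization leaves /b/ stranded (no codas are permitted; onsets may contain at most 2 consonants).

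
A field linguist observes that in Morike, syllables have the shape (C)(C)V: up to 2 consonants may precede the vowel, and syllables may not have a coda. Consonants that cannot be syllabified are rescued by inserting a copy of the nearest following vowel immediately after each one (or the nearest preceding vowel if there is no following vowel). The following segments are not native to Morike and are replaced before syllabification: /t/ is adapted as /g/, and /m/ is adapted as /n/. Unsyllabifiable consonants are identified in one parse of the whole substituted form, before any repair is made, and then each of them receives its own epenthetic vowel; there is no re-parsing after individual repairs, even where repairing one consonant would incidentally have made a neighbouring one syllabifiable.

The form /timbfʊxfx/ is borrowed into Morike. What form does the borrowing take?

Substitution: /t/ → /g/, /m/ → /n/, giving /ginbfʊxfx/.
Syllabifying with onset maximization leaves /n/, /x/, /f/, /x/ stranded (no codas are permitted; onsets may contain at most 2 consonants).
Epenthesis after each stranded consonant: /n/ → /nʊ/, /x/ → /xʊ/, /f/ → /fʊ/, /x/ → /xʊ/.

ginʊbfʊxʊfʊxʊ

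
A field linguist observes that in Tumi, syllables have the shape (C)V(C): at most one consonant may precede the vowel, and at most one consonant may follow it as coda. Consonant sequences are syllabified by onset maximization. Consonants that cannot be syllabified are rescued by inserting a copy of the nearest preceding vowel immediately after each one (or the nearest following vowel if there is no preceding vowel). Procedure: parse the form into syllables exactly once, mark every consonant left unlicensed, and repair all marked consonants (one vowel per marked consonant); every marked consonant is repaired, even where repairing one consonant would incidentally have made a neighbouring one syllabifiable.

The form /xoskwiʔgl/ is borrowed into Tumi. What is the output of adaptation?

xoskowiʔgili

The consonants /k/, /g/, /l/ cannot be parsed into a legal (C)V(C) syllable (at most one coda consonant is licensed; onsets are limited to one consonant).
Each unlicensed consonant becomes the onset of a new syllable: /k/ → /ko/, /g/ → /gi/, /l/ → /li/.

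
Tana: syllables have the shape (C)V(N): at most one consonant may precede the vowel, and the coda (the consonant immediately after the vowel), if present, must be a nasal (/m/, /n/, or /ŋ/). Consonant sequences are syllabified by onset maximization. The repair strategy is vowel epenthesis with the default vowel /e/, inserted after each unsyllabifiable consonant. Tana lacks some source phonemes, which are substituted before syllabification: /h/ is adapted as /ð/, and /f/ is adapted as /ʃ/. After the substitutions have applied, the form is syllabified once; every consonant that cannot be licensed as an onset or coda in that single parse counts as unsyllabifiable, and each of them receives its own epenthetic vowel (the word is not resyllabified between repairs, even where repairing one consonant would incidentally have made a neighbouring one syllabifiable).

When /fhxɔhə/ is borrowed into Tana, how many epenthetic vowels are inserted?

2

After substitution the input is /ʃðxɔðə/.
The unsyllabifiable consonants are /ʃ/, /ð/; each receives one epenthetic vowel.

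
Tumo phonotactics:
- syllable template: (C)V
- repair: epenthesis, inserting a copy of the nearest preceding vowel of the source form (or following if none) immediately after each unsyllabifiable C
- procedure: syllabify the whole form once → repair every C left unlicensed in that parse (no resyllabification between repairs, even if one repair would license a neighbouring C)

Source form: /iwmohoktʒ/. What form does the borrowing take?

Under (C)V, the unsyllabifiable consonants are /w/, /k/, /t/, /ʒ/ (no codas are permitted; onsets are limited to one consonant).
Inserting the epenthetic vowel yields /w/ → /wi/, /k/ → /ko/, /t/ → /to/, /ʒ/ → /ʒo/.

iwimohokotoʒo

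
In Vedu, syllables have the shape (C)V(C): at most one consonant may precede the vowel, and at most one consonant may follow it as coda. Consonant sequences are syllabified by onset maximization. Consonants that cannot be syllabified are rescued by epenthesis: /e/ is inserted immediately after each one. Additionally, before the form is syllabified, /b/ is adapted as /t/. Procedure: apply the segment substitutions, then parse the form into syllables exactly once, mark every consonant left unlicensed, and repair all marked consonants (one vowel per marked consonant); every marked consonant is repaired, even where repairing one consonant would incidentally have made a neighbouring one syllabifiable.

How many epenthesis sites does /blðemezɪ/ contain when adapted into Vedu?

2

After substitution the input is /tlðemezɪ/.
The unsyllabifiable consonants are /t/, /l/; each receives one epenthetic vowel.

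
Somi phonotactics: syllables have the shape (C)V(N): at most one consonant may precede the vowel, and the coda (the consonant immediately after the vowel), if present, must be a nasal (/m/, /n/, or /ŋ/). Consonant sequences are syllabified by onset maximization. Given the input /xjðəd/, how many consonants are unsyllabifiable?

Syllabifying with onset maximization leaves /x/, /j/, /d/ stranded (only a nasal (/m/, /n/, or /ŋ/) is licensed in coda position; onsets are limited to one consonant).

3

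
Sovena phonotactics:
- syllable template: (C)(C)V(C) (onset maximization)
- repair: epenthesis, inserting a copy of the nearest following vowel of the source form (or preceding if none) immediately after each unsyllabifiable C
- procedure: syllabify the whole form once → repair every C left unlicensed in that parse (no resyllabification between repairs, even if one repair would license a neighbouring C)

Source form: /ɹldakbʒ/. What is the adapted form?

Under (C)(C)V(C), the unsyllabifiable consonants are /ɹ/, /b/, /ʒ/ (at most one coda consonant is licensed; onsets may contain at most 2 consonants).
Inserting the epenthetic vowel yields /ɹ/ → /ɹa/, /b/ → /ba/, /ʒ/ → /ʒa/.

ɹaldakbaʒa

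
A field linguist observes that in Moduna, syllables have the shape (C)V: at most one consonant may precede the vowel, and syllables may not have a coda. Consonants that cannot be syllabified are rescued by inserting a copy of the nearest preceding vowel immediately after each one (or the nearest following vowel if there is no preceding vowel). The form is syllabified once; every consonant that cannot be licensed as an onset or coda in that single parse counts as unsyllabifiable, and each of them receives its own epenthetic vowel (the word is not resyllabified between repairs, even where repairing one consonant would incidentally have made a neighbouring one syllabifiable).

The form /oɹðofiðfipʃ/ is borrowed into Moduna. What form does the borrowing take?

oɹoðofiðifipiʃi

Under (C)V, the unsyllabifiable consonants are /ɹ/, /ð/, /p/, /ʃ/ (no codas are permitted; onsets are limited to one consonant).
Epenthesis after each stranded consonant: /ɹ/ → /ɹo/, /ð/ → /ði/, /p/ → /pi/, /ʃ/ → /ʃi/.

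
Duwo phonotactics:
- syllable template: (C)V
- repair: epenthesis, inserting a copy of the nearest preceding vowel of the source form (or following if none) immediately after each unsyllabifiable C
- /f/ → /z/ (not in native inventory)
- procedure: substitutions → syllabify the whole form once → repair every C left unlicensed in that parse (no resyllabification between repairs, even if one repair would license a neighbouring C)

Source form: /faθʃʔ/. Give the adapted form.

Substitution: /f/ → /z/, giving /zaθʃʔ/.
Under (C)V, the unsyllabifiable consonants are /θ/, /ʃ/, /ʔ/ (no codas are permitted; onsets are limited to one consonant).
Inserting the epenthetic vowel yields /θ/ → /θa/, /ʃ/ → /ʃa/, /ʔ/ → /ʔa/.

zaθaʃaʔa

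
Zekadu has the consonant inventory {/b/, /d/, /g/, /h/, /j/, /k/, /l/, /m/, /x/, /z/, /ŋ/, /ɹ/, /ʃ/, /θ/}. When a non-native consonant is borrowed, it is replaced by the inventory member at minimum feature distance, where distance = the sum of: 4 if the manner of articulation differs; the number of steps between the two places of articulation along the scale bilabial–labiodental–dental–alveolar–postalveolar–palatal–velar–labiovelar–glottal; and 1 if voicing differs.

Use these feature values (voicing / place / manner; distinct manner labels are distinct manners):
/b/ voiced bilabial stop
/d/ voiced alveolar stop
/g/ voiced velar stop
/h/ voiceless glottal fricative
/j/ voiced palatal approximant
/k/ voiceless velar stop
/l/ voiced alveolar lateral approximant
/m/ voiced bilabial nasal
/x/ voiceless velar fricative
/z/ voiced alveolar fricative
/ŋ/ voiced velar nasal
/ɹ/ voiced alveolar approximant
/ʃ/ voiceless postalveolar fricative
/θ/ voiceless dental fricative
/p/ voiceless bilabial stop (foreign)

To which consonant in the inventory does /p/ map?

b

/b/ is closest: same manner (stop), place distance 0 (bilabial→bilabial), voicing differs (+1); total 1. Next closest is /d/ at distance 4.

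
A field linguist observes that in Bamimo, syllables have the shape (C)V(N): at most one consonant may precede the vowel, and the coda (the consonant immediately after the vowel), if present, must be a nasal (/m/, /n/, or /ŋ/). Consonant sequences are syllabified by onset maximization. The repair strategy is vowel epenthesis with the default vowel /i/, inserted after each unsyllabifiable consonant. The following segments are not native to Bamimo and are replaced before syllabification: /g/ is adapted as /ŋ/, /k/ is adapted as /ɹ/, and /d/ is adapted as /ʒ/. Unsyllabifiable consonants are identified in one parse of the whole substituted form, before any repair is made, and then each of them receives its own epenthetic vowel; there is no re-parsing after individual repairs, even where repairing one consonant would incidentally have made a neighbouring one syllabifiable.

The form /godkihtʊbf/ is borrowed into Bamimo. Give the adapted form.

ŋoʒiɹihitʊbifi

Substitution: /g/ → /ŋ/, /d/ → /ʒ/, /k/ → /ɹ/, giving /ŋoʒɹihtʊbf/.
Syllabifying with onset maximization leaves /ʒ/, /h/, /b/, /f/ stranded (only a nasal (/m/, /n/, or /ŋ/) is licensed in coda position; onsets are limited to one consonant).
Epenthesis after each stranded consonant: /ʒ/ → /ʒi/, /h/ → /hi/, /b/ → /bi/, /f/ → /fi/.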